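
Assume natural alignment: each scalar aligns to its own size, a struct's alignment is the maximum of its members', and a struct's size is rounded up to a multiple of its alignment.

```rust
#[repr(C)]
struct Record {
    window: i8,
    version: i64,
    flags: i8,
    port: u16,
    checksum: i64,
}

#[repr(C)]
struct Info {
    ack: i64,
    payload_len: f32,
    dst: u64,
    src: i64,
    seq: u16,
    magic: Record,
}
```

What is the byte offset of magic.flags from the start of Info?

56

Record: @0: window [1B, align 1] → 1; +7 pad (align 8); @8: version [8B, align 8] → 16; @16: flags [1B, align 1] → 17; +1 pad (align 2); @18: port [2B, align 2] → 20; +4 pad (align 8); @24: checksum [8B, align 8] → 32; size 32, align 8
@0: ack [8B, align 8] → 8
@8: payload_len [4B, align 4] → 12
+4 pad (align 8)
@16: dst [8B, align 8] → 24
@24: src [8B, align 8] → 32
@32: seq [2B, align 2] → 34
+6 pad (align 8)
@40: magic [32B, align 8] → 72
within Record: flags at 16
40 + 16 = 56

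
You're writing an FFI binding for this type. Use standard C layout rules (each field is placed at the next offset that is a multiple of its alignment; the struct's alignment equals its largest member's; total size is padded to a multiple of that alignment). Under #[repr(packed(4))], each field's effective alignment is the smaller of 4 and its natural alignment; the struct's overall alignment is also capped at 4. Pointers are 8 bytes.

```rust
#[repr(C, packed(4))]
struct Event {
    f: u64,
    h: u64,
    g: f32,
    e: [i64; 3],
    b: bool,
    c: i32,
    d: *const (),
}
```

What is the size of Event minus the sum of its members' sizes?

f at 0 (size 8, align 4) → ends 8
h at 8 (size 8, align 4) → ends 16
g at 16 (size 4, align 4) → ends 20
e at 20 (size 24, align 4) → ends 44
b at 44 (size 1, align 1) → ends 45
pad 3 to align 4 for c
c at 48 (size 4, align 4) → ends 52
d at 52 (size 8, align 4) → ends 60
total 60 bytes, alignment 4
data bytes 57, size 60 → padding 3

3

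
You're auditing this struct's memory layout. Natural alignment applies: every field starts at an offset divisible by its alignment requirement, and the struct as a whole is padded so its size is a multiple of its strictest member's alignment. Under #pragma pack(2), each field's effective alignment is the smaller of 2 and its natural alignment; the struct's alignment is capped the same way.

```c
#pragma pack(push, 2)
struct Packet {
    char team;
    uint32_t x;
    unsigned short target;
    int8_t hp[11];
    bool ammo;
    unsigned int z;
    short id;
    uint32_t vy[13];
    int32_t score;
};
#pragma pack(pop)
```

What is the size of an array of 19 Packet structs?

1558

0..1  team  (1B, 1-aligned)
1..2  -- padding (1B)
2..6  x  (4B, 2-aligned)
6..8  target  (2B, 2-aligned)
8..19  hp  (11B, 1-aligned)
19..20  ammo  (1B, 1-aligned)
20..24  z  (4B, 2-aligned)
24..26  id  (2B, 2-aligned)
26..78  vy  (52B, 2-aligned)
78..82  score  (4B, 2-aligned)
sizeof = 82, alignof = 2
array of 19: 19 × 82 = 1558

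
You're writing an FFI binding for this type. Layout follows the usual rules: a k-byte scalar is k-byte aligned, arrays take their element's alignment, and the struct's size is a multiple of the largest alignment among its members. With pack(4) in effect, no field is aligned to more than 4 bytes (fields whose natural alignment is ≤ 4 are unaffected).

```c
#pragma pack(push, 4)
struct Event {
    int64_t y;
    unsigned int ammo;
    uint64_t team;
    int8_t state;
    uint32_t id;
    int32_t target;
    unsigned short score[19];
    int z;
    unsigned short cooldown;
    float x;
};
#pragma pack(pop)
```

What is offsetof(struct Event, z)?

@0: y [8B, align 4] → 8
@8: ammo [4B, align 4] → 12
@12: team [8B, align 4] → 20
@20: state [1B, align 1] → 21
+3 pad (align 4)
@24: id [4B, align 4] → 28
@28: target [4B, align 4] → 32
@32: score [38B, align 2] → 70
+2 pad (align 4)
@72: z [4B, align 4] → 76

72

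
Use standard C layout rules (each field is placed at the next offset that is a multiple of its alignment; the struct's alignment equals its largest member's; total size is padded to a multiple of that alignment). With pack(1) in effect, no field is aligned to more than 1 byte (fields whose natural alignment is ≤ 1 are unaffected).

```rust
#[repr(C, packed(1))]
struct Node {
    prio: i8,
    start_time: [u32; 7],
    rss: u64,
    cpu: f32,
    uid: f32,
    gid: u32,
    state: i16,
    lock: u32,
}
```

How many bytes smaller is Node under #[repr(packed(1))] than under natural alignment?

natural layout:
  prio at 0 (size 1, align 1) → ends 1
  pad 3 to align 4 for start_time
  start_time at 4 (size 28, align 4) → ends 32
  rss at 32 (size 8, align 8) → ends 40
  cpu at 40 (size 4, align 4) → ends 44
  uid at 44 (size 4, align 4) → ends 48
  gid at 48 (size 4, align 4) → ends 52
  state at 52 (size 2, align 2) → ends 54
  pad 2 to align 4 for lock
  lock at 56 (size 4, align 4) → ends 60
  tail pad 4 to reach multiple of 8
  total 64 bytes, alignment 8
packed(1) layout:
  prio at 0 (size 1, align 1) → ends 1
  start_time at 1 (size 28, align 1) → ends 29
  rss at 29 (size 8, align 1) → ends 37
  cpu at 37 (size 4, align 1) → ends 41
  uid at 41 (size 4, align 1) → ends 45
  gid at 45 (size 4, align 1) → ends 49
  state at 49 (size 2, align 1) → ends 51
  lock at 51 (size 4, align 1) → ends 55
  total 55 bytes, alignment 1
64 − 55 = 9

9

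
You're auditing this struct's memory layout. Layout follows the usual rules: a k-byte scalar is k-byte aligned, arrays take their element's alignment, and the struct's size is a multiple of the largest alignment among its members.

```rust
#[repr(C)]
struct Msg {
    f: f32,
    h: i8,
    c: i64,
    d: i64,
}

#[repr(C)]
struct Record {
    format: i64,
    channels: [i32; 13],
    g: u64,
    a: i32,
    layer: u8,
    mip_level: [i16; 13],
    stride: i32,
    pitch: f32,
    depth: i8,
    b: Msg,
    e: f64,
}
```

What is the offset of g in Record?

64

Msg: @0: f [4B, align 4] → 4; @4: h [1B, align 1] → 5; +3 pad (align 8); @8: c [8B, align 8] → 16; @16: d [8B, align 8] → 24; size 24, align 8
@0: format [8B, align 8] → 8
@8: channels [52B, align 4] → 60
+4 pad (align 8)
@64: g [8B, align 8] → 72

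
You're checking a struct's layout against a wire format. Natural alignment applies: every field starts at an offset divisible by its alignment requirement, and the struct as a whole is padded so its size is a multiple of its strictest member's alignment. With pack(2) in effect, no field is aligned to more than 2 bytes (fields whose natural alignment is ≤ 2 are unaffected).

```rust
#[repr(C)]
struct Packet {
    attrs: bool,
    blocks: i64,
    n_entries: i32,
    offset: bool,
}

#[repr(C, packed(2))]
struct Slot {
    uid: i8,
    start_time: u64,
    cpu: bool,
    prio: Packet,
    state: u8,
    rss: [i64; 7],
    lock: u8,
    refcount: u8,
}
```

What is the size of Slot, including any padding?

Packet: @0: attrs [1B, align 1] → 1; +7 pad (align 8); @8: blocks [8B, align 8] → 16; @16: n_entries [4B, align 4] → 20; @20: offset [1B, align 1] → 21; +3 tail pad (align 8); size 24, align 8
@0: uid [1B, align 1] → 1
+1 pad (align 2)
@2: start_time [8B, align 2] → 10
@10: cpu [1B, align 1] → 11
+1 pad (align 2)
@12: prio [24B, align 2] → 36
@36: state [1B, align 1] → 37
+1 pad (align 2)
@38: rss [56B, align 2] → 94
@94: lock [1B, align 1] → 95
@95: refcount [1B, align 1] → 96
size 96, align 2

96 bytes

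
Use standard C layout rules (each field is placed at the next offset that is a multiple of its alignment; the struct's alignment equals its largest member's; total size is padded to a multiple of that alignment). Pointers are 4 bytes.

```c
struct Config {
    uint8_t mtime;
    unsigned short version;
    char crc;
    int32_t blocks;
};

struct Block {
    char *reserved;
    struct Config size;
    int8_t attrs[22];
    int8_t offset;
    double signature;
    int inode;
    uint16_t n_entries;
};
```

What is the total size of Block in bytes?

56 bytes

Config: mtime at 0 (size 1, align 1) → ends 1; pad 1 to align 2 for version; version at 2 (size 2, align 2) → ends 4; crc at 4 (size 1, align 1) → ends 5; pad 3 to align 4 for blocks; blocks at 8 (size 4, align 4) → ends 12; total 12 bytes, alignment 4
reserved at 0 (size 4, align 4) → ends 4
size at 4 (size 12, align 4) → ends 16
attrs at 16 (size 22, align 1) → ends 38
offset at 38 (size 1, align 1) → ends 39
pad 1 to align 8 for signature
signature at 40 (size 8, align 8) → ends 48
inode at 48 (size 4, align 4) → ends 52
n_entries at 52 (size 2, align 2) → ends 54
tail pad 2 to reach multiple of 8
total 56 bytes, alignment 8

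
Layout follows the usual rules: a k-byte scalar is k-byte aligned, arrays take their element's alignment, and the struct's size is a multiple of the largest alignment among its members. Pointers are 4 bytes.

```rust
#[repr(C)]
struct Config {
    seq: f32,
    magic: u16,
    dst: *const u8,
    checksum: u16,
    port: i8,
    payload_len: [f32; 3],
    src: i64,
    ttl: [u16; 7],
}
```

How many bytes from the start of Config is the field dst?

@0: seq [4B, align 4] → 4
@4: magic [2B, align 2] → 6
+2 pad (align 4)
@8: dst [4B, align 4] → 12

8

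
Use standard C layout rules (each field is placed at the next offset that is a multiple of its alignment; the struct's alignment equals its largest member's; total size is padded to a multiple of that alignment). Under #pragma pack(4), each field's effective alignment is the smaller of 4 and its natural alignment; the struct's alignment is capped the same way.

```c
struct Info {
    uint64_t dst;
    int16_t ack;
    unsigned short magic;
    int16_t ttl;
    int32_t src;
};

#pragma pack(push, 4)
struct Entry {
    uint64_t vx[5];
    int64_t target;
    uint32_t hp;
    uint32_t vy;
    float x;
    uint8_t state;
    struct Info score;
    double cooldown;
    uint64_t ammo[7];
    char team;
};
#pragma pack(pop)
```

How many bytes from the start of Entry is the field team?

152

Info: dst at 0 (size 8, align 8) → ends 8; ack at 8 (size 2, align 2) → ends 10; magic at 10 (size 2, align 2) → ends 12; ttl at 12 (size 2, align 2) → ends 14; pad 2 to align 4 for src; src at 16 (size 4, align 4) → ends 20; tail pad 4 to reach multiple of 8; total 24 bytes, alignment 8
vx at 0 (size 40, align 4) → ends 40
target at 40 (size 8, align 4) → ends 48
hp at 48 (size 4, align 4) → ends 52
vy at 52 (size 4, align 4) → ends 56
x at 56 (size 4, align 4) → ends 60
state at 60 (size 1, align 1) → ends 61
pad 3 to align 4 for score
score at 64 (size 24, align 4) → ends 88
cooldown at 88 (size 8, align 4) → ends 96
ammo at 96 (size 56, align 4) → ends 152
team at 152 (size 1, align 1) → ends 153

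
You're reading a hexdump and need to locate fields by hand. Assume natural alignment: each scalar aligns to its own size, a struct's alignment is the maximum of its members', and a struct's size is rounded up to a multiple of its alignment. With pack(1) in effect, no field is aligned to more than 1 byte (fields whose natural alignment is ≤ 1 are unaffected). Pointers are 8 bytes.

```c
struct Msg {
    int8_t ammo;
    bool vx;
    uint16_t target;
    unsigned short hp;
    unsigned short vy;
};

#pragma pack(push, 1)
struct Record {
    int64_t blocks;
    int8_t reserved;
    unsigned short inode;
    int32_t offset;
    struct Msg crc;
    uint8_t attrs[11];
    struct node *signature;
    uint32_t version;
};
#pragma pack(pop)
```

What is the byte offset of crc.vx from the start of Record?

Msg: 0..1  ammo  (1B, 1-aligned); 1..2  vx  (1B, 1-aligned); 2..4  target  (2B, 2-aligned); 4..6  hp  (2B, 2-aligned); 6..8  vy  (2B, 2-aligned); sizeof = 8, alignof = 2
0..8  blocks  (8B, 1-aligned)
8..9  reserved  (1B, 1-aligned)
9..11  inode  (2B, 1-aligned)
11..15  offset  (4B, 1-aligned)
15..23  crc  (8B, 1-aligned)
within Msg: vx at 1
15 + 1 = 16

16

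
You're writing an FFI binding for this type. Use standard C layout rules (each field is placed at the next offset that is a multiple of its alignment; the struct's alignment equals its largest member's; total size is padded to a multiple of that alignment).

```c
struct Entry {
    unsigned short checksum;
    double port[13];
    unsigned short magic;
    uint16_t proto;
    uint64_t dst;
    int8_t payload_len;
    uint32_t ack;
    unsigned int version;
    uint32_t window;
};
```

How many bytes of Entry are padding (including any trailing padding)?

13

0..2  checksum  (2B, 2-aligned)
2..8  -- padding (6B)
8..112  port  (104B, 8-aligned)
112..114  magic  (2B, 2-aligned)
114..116  proto  (2B, 2-aligned)
116..120  -- padding (4B)
120..128  dst  (8B, 8-aligned)
128..129  payload_len  (1B, 1-aligned)
129..132  -- padding (3B)
132..136  ack  (4B, 4-aligned)
136..140  version  (4B, 4-aligned)
140..144  window  (4B, 4-aligned)
sizeof = 144, alignof = 8
data bytes 131, size 144 → padding 13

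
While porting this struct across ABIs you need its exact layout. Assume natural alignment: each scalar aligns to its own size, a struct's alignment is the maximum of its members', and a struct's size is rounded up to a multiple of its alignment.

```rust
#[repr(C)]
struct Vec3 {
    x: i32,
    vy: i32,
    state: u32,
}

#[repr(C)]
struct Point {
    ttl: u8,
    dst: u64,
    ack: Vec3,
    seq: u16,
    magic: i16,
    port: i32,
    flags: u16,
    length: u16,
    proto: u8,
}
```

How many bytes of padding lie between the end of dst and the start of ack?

0

Vec3: @0: x [4B, align 4] → 4; @4: vy [4B, align 4] → 8; @8: state [4B, align 4] → 12; size 12, align 4
@0: ttl [1B, align 1] → 1
+7 pad (align 8)
@8: dst [8B, align 8] → 16
@16: ack [12B, align 4] → 28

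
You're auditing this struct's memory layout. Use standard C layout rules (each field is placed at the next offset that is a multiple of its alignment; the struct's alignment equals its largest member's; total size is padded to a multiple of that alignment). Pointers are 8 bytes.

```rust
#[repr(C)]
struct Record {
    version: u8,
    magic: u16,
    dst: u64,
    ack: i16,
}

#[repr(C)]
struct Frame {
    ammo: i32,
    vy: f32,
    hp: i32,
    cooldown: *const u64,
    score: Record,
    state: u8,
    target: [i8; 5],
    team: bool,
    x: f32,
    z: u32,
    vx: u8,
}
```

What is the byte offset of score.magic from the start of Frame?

26

Record: @0: version [1B, align 1] → 1; +1 pad (align 2); @2: magic [2B, align 2] → 4; +4 pad (align 8); @8: dst [8B, align 8] → 16; @16: ack [2B, align 2] → 18; +6 tail pad (align 8); size 24, align 8
@0: ammo [4B, align 4] → 4
@4: vy [4B, align 4] → 8
@8: hp [4B, align 4] → 12
+4 pad (align 8)
@16: cooldown [8B, align 8] → 24
@24: score [24B, align 8] → 48
within Record: magic at 2
24 + 2 = 26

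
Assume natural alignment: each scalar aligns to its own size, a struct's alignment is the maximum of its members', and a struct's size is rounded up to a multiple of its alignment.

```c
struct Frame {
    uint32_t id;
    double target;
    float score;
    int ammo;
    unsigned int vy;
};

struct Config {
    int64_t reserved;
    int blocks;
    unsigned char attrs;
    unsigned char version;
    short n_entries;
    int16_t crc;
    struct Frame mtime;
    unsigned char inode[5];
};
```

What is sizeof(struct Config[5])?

Frame: @0: id [4B, align 4] → 4; +4 pad (align 8); @8: target [8B, align 8] → 16; @16: score [4B, align 4] → 20; @20: ammo [4B, align 4] → 24; @24: vy [4B, align 4] → 28; +4 tail pad (align 8); size 32, align 8
@0: reserved [8B, align 8] → 8
@8: blocks [4B, align 4] → 12
@12: attrs [1B, align 1] → 13
@13: version [1B, align 1] → 14
@14: n_entries [2B, align 2] → 16
@16: crc [2B, align 2] → 18
+6 pad (align 8)
@24: mtime [32B, align 8] → 56
@56: inode [5B, align 1] → 61
+3 tail pad (align 8)
size 64, align 8
array of 5: 5 × 64 = 320

320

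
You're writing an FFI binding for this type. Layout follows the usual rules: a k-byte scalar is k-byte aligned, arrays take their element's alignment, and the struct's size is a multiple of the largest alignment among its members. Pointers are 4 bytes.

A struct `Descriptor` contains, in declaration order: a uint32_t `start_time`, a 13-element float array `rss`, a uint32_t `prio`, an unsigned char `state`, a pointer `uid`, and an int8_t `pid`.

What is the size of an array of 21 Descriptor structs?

0..4  start_time  (4B, 4-aligned)
4..56  rss  (52B, 4-aligned)
56..60  prio  (4B, 4-aligned)
60..61  state  (1B, 1-aligned)
61..64  -- padding (3B)
64..68  uid  (4B, 4-aligned)
68..69  pid  (1B, 1-aligned)
69..72  -- tail padding (3B)
sizeof = 72, alignof = 4
array of 21: 21 × 72 = 1512

1512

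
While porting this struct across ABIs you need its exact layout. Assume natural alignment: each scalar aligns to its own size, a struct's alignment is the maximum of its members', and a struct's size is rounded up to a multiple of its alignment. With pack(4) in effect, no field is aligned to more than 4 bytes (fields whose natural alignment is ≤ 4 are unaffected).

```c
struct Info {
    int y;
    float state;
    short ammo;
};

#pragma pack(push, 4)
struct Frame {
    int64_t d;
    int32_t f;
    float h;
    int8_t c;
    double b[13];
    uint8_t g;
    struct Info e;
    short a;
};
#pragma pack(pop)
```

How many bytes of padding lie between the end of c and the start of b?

Info: 0..4  y  (4B, 4-aligned); 4..8  state  (4B, 4-aligned); 8..10  ammo  (2B, 2-aligned); 10..12  -- tail padding (2B); sizeof = 12, alignof = 4
0..8  d  (8B, 4-aligned)
8..12  f  (4B, 4-aligned)
12..16  h  (4B, 4-aligned)
16..17  c  (1B, 1-aligned)
17..20  -- padding (3B)
20..124  b  (104B, 4-aligned)

3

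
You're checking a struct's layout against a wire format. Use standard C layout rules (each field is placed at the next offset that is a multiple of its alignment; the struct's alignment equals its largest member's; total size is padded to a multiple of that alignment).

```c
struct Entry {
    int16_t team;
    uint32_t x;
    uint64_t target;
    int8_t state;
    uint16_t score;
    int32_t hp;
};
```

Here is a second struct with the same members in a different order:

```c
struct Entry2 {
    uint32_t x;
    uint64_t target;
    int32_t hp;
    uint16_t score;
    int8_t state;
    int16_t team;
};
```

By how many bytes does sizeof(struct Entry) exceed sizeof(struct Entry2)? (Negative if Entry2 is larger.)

-8

team at 0 (size 2, align 2) → ends 2
pad 2 to align 4 for x
x at 4 (size 4, align 4) → ends 8
target at 8 (size 8, align 8) → ends 16
state at 16 (size 1, align 1) → ends 17
pad 1 to align 2 for score
score at 18 (size 2, align 2) → ends 20
hp at 20 (size 4, align 4) → ends 24
total 24 bytes, alignment 8
— Entry2 —
x at 0 (size 4, align 4) → ends 4
pad 4 to align 8 for target
target at 8 (size 8, align 8) → ends 16
hp at 16 (size 4, align 4) → ends 20
score at 20 (size 2, align 2) → ends 22
state at 22 (size 1, align 1) → ends 23
pad 1 to align 2 for team
team at 24 (size 2, align 2) → ends 26
tail pad 6 to reach multiple of 8
total 32 bytes, alignment 8
24 − 32 = -8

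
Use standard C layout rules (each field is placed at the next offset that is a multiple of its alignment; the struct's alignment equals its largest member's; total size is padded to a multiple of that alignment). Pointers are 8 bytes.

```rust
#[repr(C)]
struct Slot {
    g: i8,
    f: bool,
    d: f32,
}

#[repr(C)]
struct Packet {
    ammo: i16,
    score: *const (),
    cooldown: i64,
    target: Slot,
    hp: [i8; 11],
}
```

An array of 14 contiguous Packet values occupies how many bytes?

672

Slot: 0..1  g  (1B, 1-aligned); 1..2  f  (1B, 1-aligned); 2..4  -- padding (2B); 4..8  d  (4B, 4-aligned); sizeof = 8, alignof = 4
0..2  ammo  (2B, 2-aligned)
2..8  -- padding (6B)
8..16  score  (8B, 8-aligned)
16..24  cooldown  (8B, 8-aligned)
24..32  target  (8B, 4-aligned)
32..43  hp  (11B, 1-aligned)
43..48  -- tail padding (5B)
sizeof = 48, alignof = 8
array of 14: 14 × 48 = 672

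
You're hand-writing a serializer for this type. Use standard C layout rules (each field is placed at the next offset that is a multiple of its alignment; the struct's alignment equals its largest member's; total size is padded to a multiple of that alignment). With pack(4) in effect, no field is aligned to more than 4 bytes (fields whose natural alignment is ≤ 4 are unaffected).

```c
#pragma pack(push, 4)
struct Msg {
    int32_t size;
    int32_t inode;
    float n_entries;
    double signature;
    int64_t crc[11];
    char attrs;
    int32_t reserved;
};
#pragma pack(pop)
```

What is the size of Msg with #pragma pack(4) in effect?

@0: size [4B, align 4] → 4
@4: inode [4B, align 4] → 8
@8: n_entries [4B, align 4] → 12
@12: signature [8B, align 4] → 20
@20: crc [88B, align 4] → 108
@108: attrs [1B, align 1] → 109
+3 pad (align 4)
@112: reserved [4B, align 4] → 116
size 116, align 4

116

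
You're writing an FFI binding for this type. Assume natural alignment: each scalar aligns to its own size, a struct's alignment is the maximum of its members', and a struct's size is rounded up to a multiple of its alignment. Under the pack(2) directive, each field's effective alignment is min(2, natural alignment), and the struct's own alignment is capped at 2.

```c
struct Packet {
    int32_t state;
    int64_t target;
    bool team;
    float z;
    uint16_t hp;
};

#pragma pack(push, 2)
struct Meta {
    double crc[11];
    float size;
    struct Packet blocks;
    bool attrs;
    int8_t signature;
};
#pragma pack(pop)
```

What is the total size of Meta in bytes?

126 bytes

Packet: 0..4  state  (4B, 4-aligned); 4..8  -- padding (4B); 8..16  target  (8B, 8-aligned); 16..17  team  (1B, 1-aligned); 17..20  -- padding (3B); 20..24  z  (4B, 4-aligned); 24..26  hp  (2B, 2-aligned); 26..32  -- tail padding (6B); sizeof = 32, alignof = 8
0..88  crc  (88B, 2-aligned)
88..92  size  (4B, 2-aligned)
92..124  blocks  (32B, 2-aligned)
124..125  attrs  (1B, 1-aligned)
125..126  signature  (1B, 1-aligned)
sizeof = 126, alignof = 2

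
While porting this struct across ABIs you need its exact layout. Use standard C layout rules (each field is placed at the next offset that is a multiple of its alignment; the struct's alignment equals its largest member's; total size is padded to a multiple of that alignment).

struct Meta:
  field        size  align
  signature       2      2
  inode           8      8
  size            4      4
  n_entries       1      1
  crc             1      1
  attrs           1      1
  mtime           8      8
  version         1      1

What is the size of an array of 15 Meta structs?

600

@0: signature [2B, align 2] → 2
+6 pad (align 8)
@8: inode [8B, align 8] → 16
@16: size [4B, align 4] → 20
@20: n_entries [1B, align 1] → 21
@21: crc [1B, align 1] → 22
@22: attrs [1B, align 1] → 23
+1 pad (align 8)
@24: mtime [8B, align 8] → 32
@32: version [1B, align 1] → 33
+7 tail pad (align 8)
size 40, align 8
array of 15: 15 × 40 = 600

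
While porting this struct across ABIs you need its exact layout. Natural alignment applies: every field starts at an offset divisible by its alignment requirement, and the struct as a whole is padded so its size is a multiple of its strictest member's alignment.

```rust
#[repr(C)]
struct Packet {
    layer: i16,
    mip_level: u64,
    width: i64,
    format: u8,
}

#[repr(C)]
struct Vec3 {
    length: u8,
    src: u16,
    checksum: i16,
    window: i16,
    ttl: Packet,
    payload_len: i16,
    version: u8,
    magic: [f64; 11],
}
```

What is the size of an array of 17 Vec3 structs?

2312

Packet: layer at 0 (size 2, align 2) → ends 2; pad 6 to align 8 for mip_level; mip_level at 8 (size 8, align 8) → ends 16; width at 16 (size 8, align 8) → ends 24; format at 24 (size 1, align 1) → ends 25; tail pad 7 to reach multiple of 8; total 32 bytes, alignment 8
length at 0 (size 1, align 1) → ends 1
pad 1 to align 2 for src
src at 2 (size 2, align 2) → ends 4
checksum at 4 (size 2, align 2) → ends 6
window at 6 (size 2, align 2) → ends 8
ttl at 8 (size 32, align 8) → ends 40
payload_len at 40 (size 2, align 2) → ends 42
version at 42 (size 1, align 1) → ends 43
pad 5 to align 8 for magic
magic at 48 (size 88, align 8) → ends 136
total 136 bytes, alignment 8
array of 17: 17 × 136 = 2312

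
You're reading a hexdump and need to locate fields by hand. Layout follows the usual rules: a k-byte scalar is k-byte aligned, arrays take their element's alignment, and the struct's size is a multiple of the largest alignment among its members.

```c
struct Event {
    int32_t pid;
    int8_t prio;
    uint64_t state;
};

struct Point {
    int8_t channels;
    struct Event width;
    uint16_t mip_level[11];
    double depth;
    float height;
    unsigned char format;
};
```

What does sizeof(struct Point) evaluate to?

Event: pid at 0 (size 4, align 4) → ends 4; prio at 4 (size 1, align 1) → ends 5; pad 3 to align 8 for state; state at 8 (size 8, align 8) → ends 16; total 16 bytes, alignment 8
channels at 0 (size 1, align 1) → ends 1
pad 7 to align 8 for width
width at 8 (size 16, align 8) → ends 24
mip_level at 24 (size 22, align 2) → ends 46
pad 2 to align 8 for depth
depth at 48 (size 8, align 8) → ends 56
height at 56 (size 4, align 4) → ends 60
format at 60 (size 1, align 1) → ends 61
tail pad 3 to reach multiple of 8
total 64 bytes, alignment 8

64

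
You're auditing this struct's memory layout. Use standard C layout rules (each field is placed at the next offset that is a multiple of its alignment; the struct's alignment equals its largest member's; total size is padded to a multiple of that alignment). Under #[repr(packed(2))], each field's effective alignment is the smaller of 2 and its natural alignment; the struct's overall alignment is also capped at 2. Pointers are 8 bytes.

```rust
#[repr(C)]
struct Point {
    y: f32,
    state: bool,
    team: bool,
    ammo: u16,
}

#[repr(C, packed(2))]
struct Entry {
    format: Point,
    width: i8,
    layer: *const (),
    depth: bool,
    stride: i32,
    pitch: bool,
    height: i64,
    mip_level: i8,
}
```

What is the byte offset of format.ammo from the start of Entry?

6

Point: 0..4  y  (4B, 4-aligned); 4..5  state  (1B, 1-aligned); 5..6  team  (1B, 1-aligned); 6..8  ammo  (2B, 2-aligned); sizeof = 8, alignof = 4
0..8  format  (8B, 2-aligned)
within Point: ammo at 6
0 + 6 = 6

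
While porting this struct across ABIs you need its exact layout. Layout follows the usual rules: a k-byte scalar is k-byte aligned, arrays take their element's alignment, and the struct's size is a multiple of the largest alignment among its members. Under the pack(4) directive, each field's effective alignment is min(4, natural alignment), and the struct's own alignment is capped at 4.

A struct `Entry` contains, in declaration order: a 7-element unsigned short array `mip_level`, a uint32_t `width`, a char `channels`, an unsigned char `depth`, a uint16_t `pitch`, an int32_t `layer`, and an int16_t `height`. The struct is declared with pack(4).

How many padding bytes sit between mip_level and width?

2

mip_level at 0 (size 14, align 2) → ends 14
pad 2 to align 4 for width
width at 16 (size 4, align 4) → ends 20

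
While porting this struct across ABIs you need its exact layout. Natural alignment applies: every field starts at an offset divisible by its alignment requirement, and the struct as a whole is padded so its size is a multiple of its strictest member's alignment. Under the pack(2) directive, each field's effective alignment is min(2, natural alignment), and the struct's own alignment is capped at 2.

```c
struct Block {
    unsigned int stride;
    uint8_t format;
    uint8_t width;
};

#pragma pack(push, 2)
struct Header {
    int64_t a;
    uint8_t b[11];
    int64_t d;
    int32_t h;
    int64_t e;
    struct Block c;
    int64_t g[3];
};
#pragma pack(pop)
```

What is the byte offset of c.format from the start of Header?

44

Block: 0..4  stride  (4B, 4-aligned); 4..5  format  (1B, 1-aligned); 5..6  width  (1B, 1-aligned); 6..8  -- tail padding (2B); sizeof = 8, alignof = 4
0..8  a  (8B, 2-aligned)
8..19  b  (11B, 1-aligned)
19..20  -- padding (1B)
20..28  d  (8B, 2-aligned)
28..32  h  (4B, 2-aligned)
32..40  e  (8B, 2-aligned)
40..48  c  (8B, 2-aligned)
within Block: format at 4
40 + 4 = 44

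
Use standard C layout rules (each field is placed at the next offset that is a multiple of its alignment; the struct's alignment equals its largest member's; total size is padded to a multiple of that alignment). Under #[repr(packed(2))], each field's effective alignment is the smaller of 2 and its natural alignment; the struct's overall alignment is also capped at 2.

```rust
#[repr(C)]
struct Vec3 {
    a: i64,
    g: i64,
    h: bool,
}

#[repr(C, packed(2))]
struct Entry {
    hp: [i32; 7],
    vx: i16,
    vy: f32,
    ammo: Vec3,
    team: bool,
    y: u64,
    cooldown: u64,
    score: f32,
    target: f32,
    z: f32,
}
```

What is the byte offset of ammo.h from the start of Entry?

Vec3: a at 0 (size 8, align 8) → ends 8; g at 8 (size 8, align 8) → ends 16; h at 16 (size 1, align 1) → ends 17; tail pad 7 to reach multiple of 8; total 24 bytes, alignment 8
hp at 0 (size 28, align 2) → ends 28
vx at 28 (size 2, align 2) → ends 30
vy at 30 (size 4, align 2) → ends 34
ammo at 34 (size 24, align 2) → ends 58
within Vec3: h at 16
34 + 16 = 50

50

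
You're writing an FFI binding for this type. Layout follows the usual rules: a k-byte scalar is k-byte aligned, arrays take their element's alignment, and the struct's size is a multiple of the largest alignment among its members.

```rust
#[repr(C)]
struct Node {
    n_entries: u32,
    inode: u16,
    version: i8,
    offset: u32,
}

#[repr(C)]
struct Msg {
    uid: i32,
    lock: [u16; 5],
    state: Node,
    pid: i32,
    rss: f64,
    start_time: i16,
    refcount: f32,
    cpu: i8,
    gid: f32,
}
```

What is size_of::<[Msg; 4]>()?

224

Node: 0..4  n_entries  (4B, 4-aligned); 4..6  inode  (2B, 2-aligned); 6..7  version  (1B, 1-aligned); 7..8  -- padding (1B); 8..12  offset  (4B, 4-aligned); sizeof = 12, alignof = 4
0..4  uid  (4B, 4-aligned)
4..14  lock  (10B, 2-aligned)
14..16  -- padding (2B)
16..28  state  (12B, 4-aligned)
28..32  pid  (4B, 4-aligned)
32..40  rss  (8B, 8-aligned)
40..42  start_time  (2B, 2-aligned)
42..44  -- padding (2B)
44..48  refcount  (4B, 4-aligned)
48..49  cpu  (1B, 1-aligned)
49..52  -- padding (3B)
52..56  gid  (4B, 4-aligned)
sizeof = 56, alignof = 8
array of 4: 4 × 56 = 224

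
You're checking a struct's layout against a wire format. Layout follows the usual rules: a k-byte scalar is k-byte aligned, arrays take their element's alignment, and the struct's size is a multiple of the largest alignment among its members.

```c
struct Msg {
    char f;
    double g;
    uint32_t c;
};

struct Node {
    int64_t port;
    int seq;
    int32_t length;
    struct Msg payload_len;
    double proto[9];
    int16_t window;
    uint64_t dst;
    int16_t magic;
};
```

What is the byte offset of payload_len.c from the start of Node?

32

Msg: 0..1  f  (1B, 1-aligned); 1..8  -- padding (7B); 8..16  g  (8B, 8-aligned); 16..20  c  (4B, 4-aligned); 20..24  -- tail padding (4B); sizeof = 24, alignof = 8
0..8  port  (8B, 8-aligned)
8..12  seq  (4B, 4-aligned)
12..16  length  (4B, 4-aligned)
16..40  payload_len  (24B, 8-aligned)
within Msg: c at 16
16 + 16 = 32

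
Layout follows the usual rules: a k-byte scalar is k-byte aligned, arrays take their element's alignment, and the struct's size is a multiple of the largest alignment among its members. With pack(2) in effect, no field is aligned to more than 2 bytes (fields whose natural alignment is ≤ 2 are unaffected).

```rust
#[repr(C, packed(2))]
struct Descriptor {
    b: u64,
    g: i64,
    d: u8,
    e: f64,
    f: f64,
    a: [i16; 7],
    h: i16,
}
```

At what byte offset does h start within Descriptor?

48

0..8  b  (8B, 2-aligned)
8..16  g  (8B, 2-aligned)
16..17  d  (1B, 1-aligned)
17..18  -- padding (1B)
18..26  e  (8B, 2-aligned)
26..34  f  (8B, 2-aligned)
34..48  a  (14B, 2-aligned)
48..50  h  (2B, 2-aligned)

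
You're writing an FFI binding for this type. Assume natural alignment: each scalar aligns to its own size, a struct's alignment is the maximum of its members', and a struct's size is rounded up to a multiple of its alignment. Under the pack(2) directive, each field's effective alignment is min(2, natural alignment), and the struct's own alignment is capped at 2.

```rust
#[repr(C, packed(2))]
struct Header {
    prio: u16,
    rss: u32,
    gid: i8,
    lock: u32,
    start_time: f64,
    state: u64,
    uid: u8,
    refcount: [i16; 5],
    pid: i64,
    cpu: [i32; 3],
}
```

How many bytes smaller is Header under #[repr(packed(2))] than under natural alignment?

12

natural layout:
  0..2  prio  (2B, 2-aligned)
  2..4  -- padding (2B)
  4..8  rss  (4B, 4-aligned)
  8..9  gid  (1B, 1-aligned)
  9..12  -- padding (3B)
  12..16  lock  (4B, 4-aligned)
  16..24  start_time  (8B, 8-aligned)
  24..32  state  (8B, 8-aligned)
  32..33  uid  (1B, 1-aligned)
  33..34  -- padding (1B)
  34..44  refcount  (10B, 2-aligned)
  44..48  -- padding (4B)
  48..56  pid  (8B, 8-aligned)
  56..68  cpu  (12B, 4-aligned)
  68..72  -- tail padding (4B)
  sizeof = 72, alignof = 8
packed(2) layout:
  0..2  prio  (2B, 2-aligned)
  2..6  rss  (4B, 2-aligned)
  6..7  gid  (1B, 1-aligned)
  7..8  -- padding (1B)
  8..12  lock  (4B, 2-aligned)
  12..20  start_time  (8B, 2-aligned)
  20..28  state  (8B, 2-aligned)
  28..29  uid  (1B, 1-aligned)
  29..30  -- padding (1B)
  30..40  refcount  (10B, 2-aligned)
  40..48  pid  (8B, 2-aligned)
  48..60  cpu  (12B, 2-aligned)
  sizeof = 60, alignof = 2
72 − 60 = 12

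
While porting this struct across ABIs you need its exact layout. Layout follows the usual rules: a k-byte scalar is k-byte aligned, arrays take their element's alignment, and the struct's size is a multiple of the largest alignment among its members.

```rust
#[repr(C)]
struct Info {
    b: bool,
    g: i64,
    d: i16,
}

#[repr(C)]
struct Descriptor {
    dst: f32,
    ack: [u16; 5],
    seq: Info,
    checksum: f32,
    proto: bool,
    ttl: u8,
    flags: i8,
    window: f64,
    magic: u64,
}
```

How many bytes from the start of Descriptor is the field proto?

Info: 0..1  b  (1B, 1-aligned); 1..8  -- padding (7B); 8..16  g  (8B, 8-aligned); 16..18  d  (2B, 2-aligned); 18..24  -- tail padding (6B); sizeof = 24, alignof = 8
0..4  dst  (4B, 4-aligned)
4..14  ack  (10B, 2-aligned)
14..16  -- padding (2B)
16..40  seq  (24B, 8-aligned)
40..44  checksum  (4B, 4-aligned)
44..45  proto  (1B, 1-aligned)

44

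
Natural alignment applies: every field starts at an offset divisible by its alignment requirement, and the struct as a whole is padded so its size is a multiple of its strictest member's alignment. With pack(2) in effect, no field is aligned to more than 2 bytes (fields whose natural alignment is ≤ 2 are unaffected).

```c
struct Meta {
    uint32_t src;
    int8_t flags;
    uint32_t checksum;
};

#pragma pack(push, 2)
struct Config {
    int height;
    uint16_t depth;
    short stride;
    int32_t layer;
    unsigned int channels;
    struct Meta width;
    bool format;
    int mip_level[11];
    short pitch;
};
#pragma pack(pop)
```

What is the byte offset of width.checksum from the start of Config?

24

Meta: src at 0 (size 4, align 4) → ends 4; flags at 4 (size 1, align 1) → ends 5; pad 3 to align 4 for checksum; checksum at 8 (size 4, align 4) → ends 12; total 12 bytes, alignment 4
height at 0 (size 4, align 2) → ends 4
depth at 4 (size 2, align 2) → ends 6
stride at 6 (size 2, align 2) → ends 8
layer at 8 (size 4, align 2) → ends 12
channels at 12 (size 4, align 2) → ends 16
width at 16 (size 12, align 2) → ends 28
within Meta: checksum at 8
16 + 8 = 24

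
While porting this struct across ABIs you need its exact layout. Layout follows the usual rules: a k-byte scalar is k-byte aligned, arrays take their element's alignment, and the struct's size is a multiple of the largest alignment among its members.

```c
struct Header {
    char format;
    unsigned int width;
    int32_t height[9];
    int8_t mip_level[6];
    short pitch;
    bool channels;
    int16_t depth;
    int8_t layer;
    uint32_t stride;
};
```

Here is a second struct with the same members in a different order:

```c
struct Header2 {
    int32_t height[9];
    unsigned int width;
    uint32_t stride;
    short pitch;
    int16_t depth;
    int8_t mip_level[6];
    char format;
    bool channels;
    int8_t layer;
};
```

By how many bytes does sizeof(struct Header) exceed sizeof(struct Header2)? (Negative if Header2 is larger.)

4

format at 0 (size 1, align 1) → ends 1
pad 3 to align 4 for width
width at 4 (size 4, align 4) → ends 8
height at 8 (size 36, align 4) → ends 44
mip_level at 44 (size 6, align 1) → ends 50
pitch at 50 (size 2, align 2) → ends 52
channels at 52 (size 1, align 1) → ends 53
pad 1 to align 2 for depth
depth at 54 (size 2, align 2) → ends 56
layer at 56 (size 1, align 1) → ends 57
pad 3 to align 4 for stride
stride at 60 (size 4, align 4) → ends 64
total 64 bytes, alignment 4
— Header2 —
height at 0 (size 36, align 4) → ends 36
width at 36 (size 4, align 4) → ends 40
stride at 40 (size 4, align 4) → ends 44
pitch at 44 (size 2, align 2) → ends 46
depth at 46 (size 2, align 2) → ends 48
mip_level at 48 (size 6, align 1) → ends 54
format at 54 (size 1, align 1) → ends 55
channels at 55 (size 1, align 1) → ends 56
layer at 56 (size 1, align 1) → ends 57
tail pad 3 to reach multiple of 4
total 60 bytes, alignment 4
64 − 60 = 4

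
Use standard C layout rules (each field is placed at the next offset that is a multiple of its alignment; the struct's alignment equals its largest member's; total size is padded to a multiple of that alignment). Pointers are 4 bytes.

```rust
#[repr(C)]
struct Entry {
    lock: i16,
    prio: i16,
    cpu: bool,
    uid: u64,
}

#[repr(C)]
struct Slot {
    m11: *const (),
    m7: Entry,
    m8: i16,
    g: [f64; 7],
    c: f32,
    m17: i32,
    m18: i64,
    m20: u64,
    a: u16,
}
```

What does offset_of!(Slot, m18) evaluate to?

96

Entry: @0: lock [2B, align 2] → 2; @2: prio [2B, align 2] → 4; @4: cpu [1B, align 1] → 5; +3 pad (align 8); @8: uid [8B, align 8] → 16; size 16, align 8
@0: m11 [4B, align 4] → 4
+4 pad (align 8)
@8: m7 [16B, align 8] → 24
@24: m8 [2B, align 2] → 26
+6 pad (align 8)
@32: g [56B, align 8] → 88
@88: c [4B, align 4] → 92
@92: m17 [4B, align 4] → 96
@96: m18 [8B, align 8] → 104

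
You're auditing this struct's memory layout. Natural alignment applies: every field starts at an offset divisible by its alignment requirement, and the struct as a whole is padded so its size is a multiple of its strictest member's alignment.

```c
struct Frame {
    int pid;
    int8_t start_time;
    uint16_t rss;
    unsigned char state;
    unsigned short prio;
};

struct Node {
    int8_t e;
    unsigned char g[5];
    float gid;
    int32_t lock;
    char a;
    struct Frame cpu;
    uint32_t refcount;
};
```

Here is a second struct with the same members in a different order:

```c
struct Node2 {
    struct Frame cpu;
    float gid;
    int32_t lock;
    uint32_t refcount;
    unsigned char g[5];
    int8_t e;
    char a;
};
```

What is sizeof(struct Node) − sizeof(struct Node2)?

Frame: pid at 0 (size 4, align 4) → ends 4; start_time at 4 (size 1, align 1) → ends 5; pad 1 to align 2 for rss; rss at 6 (size 2, align 2) → ends 8; state at 8 (size 1, align 1) → ends 9; pad 1 to align 2 for prio; prio at 10 (size 2, align 2) → ends 12; total 12 bytes, alignment 4
e at 0 (size 1, align 1) → ends 1
g at 1 (size 5, align 1) → ends 6
pad 2 to align 4 for gid
gid at 8 (size 4, align 4) → ends 12
lock at 12 (size 4, align 4) → ends 16
a at 16 (size 1, align 1) → ends 17
pad 3 to align 4 for cpu
cpu at 20 (size 12, align 4) → ends 32
refcount at 32 (size 4, align 4) → ends 36
total 36 bytes, alignment 4
— Node2 —
cpu at 0 (size 12, align 4) → ends 12
gid at 12 (size 4, align 4) → ends 16
lock at 16 (size 4, align 4) → ends 20
refcount at 20 (size 4, align 4) → ends 24
g at 24 (size 5, align 1) → ends 29
e at 29 (size 1, align 1) → ends 30
a at 30 (size 1, align 1) → ends 31
tail pad 1 to reach multiple of 4
total 32 bytes, alignment 4
36 − 32 = 4

4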